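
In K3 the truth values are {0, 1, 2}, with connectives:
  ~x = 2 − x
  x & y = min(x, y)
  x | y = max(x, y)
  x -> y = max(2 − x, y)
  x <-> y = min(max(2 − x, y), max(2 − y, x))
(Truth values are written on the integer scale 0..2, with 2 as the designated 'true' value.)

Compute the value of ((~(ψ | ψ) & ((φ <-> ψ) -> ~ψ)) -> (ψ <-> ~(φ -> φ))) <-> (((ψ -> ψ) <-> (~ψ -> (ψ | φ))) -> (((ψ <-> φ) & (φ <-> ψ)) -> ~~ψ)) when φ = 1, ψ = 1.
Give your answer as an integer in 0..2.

1

ψ | ψ = 1 | 1 = 1
~(ψ | ψ) = ~1 = 1
φ <-> ψ = 1 <-> 1 = 1
~ψ = ~1 = 1
(φ <-> ψ) -> ~ψ = 1 -> 1 = 1
~(ψ | ψ) & ((φ <-> ψ) -> ~ψ) = 1 & 1 = 1
φ -> φ = 1 -> 1 = 1
~(φ -> φ) = ~1 = 1
ψ <-> ~(φ -> φ) = 1 <-> 1 = 1
(~(ψ | ψ) & ((φ <-> ψ) -> ~ψ)) -> (ψ <-> ~(φ -> φ)) = 1 -> 1 = 1
ψ -> ψ = 1 -> 1 = 1
~ψ = ~1 = 1
ψ | φ = 1 | 1 = 1
~ψ -> (ψ | φ) = 1 -> 1 = 1
(ψ -> ψ) <-> (~ψ -> (ψ | φ)) = 1 <-> 1 = 1
ψ <-> φ = 1 <-> 1 = 1
φ <-> ψ = 1 <-> 1 = 1
(ψ <-> φ) & (φ <-> ψ) = 1 & 1 = 1
~ψ = ~1 = 1
~~ψ = ~1 = 1
((ψ <-> φ) & (φ <-> ψ)) -> ~~ψ = 1 -> 1 = 1
((ψ -> ψ) <-> (~ψ -> (ψ | φ))) -> (((ψ <-> φ) & (φ <-> ψ)) -> ~~ψ) = 1 -> 1 = 1
((~(ψ | ψ) & ((φ <-> ψ) -> ~ψ)) -> (ψ <-> ~(φ -> φ))) <-> (((ψ -> ψ) <-> (~ψ -> (ψ | φ))) -> (((ψ <-> φ) & (φ <-> ψ)) -> ~~ψ)) = 1 <-> 1 = 1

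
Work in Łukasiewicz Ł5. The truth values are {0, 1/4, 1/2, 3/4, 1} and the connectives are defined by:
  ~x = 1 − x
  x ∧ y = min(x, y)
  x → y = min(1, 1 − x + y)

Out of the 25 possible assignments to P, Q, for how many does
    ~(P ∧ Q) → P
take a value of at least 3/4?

14

value 1: 12 assignments (counts)
value 3/4: 2 assignments (counts)
value 1/2: 5 assignments
value 1/4: 1 assignment
value 0: 5 assignments
So 14 of the 25 assignments meet the threshold.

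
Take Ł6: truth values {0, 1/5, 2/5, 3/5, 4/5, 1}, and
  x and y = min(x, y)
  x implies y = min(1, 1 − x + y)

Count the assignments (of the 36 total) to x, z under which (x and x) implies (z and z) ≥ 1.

value 1: 21 assignments (counts)
value 4/5: 5 assignments
value 3/5: 4 assignments
value 2/5: 3 assignments
value 1/5: 2 assignments
value 0: 1 assignment
So 21 of the 36 assignments meet the threshold.

21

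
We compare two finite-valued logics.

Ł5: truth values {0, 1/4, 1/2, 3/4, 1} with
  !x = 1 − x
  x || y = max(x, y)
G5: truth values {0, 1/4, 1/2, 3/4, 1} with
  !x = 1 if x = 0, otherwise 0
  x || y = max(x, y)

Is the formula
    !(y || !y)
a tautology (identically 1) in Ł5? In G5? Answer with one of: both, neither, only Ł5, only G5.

In Ł5: at y = 0 the value is 0 — not a tautology.
In G5: at y = 0 the value is 0 — not a tautology.

neither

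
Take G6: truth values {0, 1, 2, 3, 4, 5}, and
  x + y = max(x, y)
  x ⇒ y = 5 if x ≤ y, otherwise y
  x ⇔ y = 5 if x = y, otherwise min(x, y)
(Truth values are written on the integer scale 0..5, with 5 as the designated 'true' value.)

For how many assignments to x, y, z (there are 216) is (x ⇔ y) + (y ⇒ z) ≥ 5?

141

value 5: 141 assignments (counts)
value 4: 13 assignments
value 3: 20 assignments
value 2: 21 assignments
value 1: 16 assignments
value 0: 5 assignments
So 141 of the 216 assignments meet the threshold.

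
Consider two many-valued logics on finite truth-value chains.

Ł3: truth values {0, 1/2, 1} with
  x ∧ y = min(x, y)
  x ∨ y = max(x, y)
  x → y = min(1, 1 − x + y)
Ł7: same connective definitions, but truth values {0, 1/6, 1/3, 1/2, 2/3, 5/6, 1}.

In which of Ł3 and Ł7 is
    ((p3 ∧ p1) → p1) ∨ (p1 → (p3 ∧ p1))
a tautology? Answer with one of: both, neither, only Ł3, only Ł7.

In Ł3: every assignment gives 1 — tautology.
In Ł7: every assignment gives 1 — tautology.

both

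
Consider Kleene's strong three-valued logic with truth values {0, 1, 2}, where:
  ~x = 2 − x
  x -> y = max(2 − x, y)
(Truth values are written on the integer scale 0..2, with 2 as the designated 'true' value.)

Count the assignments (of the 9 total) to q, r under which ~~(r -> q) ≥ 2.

q = 0, r = 0 ↦ 2  ≥
q = 0, r = 1 ↦ 1  <
q = 0, r = 2 ↦ 0  <
q = 1, r = 0 ↦ 2  ≥
q = 1, r = 1 ↦ 1  <
q = 1, r = 2 ↦ 1  <
q = 2, r = 0 ↦ 2  ≥
q = 2, r = 1 ↦ 2  ≥
q = 2, r = 2 ↦ 2  ≥
So 5 of the 9 assignments meet the threshold.

5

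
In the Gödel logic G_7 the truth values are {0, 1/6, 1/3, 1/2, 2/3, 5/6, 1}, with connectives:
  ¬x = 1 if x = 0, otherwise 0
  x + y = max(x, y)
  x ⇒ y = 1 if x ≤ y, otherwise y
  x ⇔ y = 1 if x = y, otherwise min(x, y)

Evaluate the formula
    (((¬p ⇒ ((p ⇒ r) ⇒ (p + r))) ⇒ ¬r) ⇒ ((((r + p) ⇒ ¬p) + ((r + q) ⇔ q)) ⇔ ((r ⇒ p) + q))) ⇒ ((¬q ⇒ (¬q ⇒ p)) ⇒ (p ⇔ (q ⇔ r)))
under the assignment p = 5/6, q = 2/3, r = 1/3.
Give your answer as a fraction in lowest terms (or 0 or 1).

¬p = ¬5/6 = 0
p ⇒ r = 5/6 ⇒ 1/3 = 1/3
p + r = 5/6 + 1/3 = 5/6
(p ⇒ r) ⇒ (p + r) = 1/3 ⇒ 5/6 = 1
¬p ⇒ ((p ⇒ r) ⇒ (p + r)) = 0 ⇒ 1 = 1
¬r = ¬1/3 = 0
(¬p ⇒ ((p ⇒ r) ⇒ (p + r))) ⇒ ¬r = 1 ⇒ 0 = 0
r + p = 1/3 + 5/6 = 5/6
¬p = ¬5/6 = 0
(r + p) ⇒ ¬p = 5/6 ⇒ 0 = 0
r + q = 1/3 + 2/3 = 2/3
(r + q) ⇔ q = 2/3 ⇔ 2/3 = 1
((r + p) ⇒ ¬p) + ((r + q) ⇔ q) = 0 + 1 = 1
r ⇒ p = 1/3 ⇒ 5/6 = 1
(r ⇒ p) + q = 1 + 2/3 = 1
(((r + p) ⇒ ¬p) + ((r + q) ⇔ q)) ⇔ ((r ⇒ p) + q) = 1 ⇔ 1 = 1
((¬p ⇒ ((p ⇒ r) ⇒ (p + r))) ⇒ ¬r) ⇒ ((((r + p) ⇒ ¬p) + ((r + q) ⇔ q)) ⇔ ((r ⇒ p) + q)) = 0 ⇒ 1 = 1
¬q = ¬2/3 = 0
¬q = ¬2/3 = 0
¬q ⇒ p = 0 ⇒ 5/6 = 1
¬q ⇒ (¬q ⇒ p) = 0 ⇒ 1 = 1
q ⇔ r = 2/3 ⇔ 1/3 = 1/3
p ⇔ (q ⇔ r) = 5/6 ⇔ 1/3 = 1/3
(¬q ⇒ (¬q ⇒ p)) ⇒ (p ⇔ (q ⇔ r)) = 1 ⇒ 1/3 = 1/3
(((¬p ⇒ ((p ⇒ r) ⇒ (p + r))) ⇒ ¬r) ⇒ ((((r + p) ⇒ ¬p) + ((r + q) ⇔ q)) ⇔ ((r ⇒ p) + q))) ⇒ ((¬q ⇒ (¬q ⇒ p)) ⇒ (p ⇔ (q ⇔ r))) = 1 ⇒ 1/3 = 1/3

1/3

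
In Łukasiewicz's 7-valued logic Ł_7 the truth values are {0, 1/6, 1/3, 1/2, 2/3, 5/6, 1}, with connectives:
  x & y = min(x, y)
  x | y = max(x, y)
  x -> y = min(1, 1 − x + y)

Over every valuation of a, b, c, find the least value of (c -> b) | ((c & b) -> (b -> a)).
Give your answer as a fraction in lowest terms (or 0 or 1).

Take a = 0, b = 2/3, c = 1:
c -> b = 1 -> 2/3 = 2/3
c & b = 1 & 2/3 = 2/3
b -> a = 2/3 -> 0 = 1/3
(c & b) -> (b -> a) = 2/3 -> 1/3 = 2/3
(c -> b) | ((c & b) -> (b -> a)) = 2/3 | 2/3 = 2/3
No assignment yields a value below 2/3, so this is the minimum.

2/3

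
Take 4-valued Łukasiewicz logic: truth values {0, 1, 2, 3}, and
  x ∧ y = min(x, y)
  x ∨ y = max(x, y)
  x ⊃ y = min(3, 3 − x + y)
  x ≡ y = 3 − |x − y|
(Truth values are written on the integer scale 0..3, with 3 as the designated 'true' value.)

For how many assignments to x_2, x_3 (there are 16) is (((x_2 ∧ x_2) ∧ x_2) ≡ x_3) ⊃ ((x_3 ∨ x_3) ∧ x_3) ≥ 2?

13

x_2 = 0, x_3 = 0 ↦ 0  <
x_2 = 0, x_3 = 1 ↦ 2  ≥
x_2 = 0, x_3 = 2 ↦ 3  ≥
x_2 = 0, x_3 = 3 ↦ 3  ≥
x_2 = 1, x_3 = 0 ↦ 1  <
x_2 = 1, x_3 = 1 ↦ 1  <
x_2 = 1, x_3 = 2 ↦ 3  ≥
x_2 = 1, x_3 = 3 ↦ 3  ≥
x_2 = 2, x_3 = 0 ↦ 2  ≥
x_2 = 2, x_3 = 1 ↦ 2  ≥
x_2 = 2, x_3 = 2 ↦ 2  ≥
x_2 = 2, x_3 = 3 ↦ 3  ≥
x_2 = 3, x_3 = 0 ↦ 3  ≥
x_2 = 3, x_3 = 1 ↦ 3  ≥
x_2 = 3, x_3 = 2 ↦ 3  ≥
x_2 = 3, x_3 = 3 ↦ 3  ≥
So 13 of the 16 assignments meet the threshold.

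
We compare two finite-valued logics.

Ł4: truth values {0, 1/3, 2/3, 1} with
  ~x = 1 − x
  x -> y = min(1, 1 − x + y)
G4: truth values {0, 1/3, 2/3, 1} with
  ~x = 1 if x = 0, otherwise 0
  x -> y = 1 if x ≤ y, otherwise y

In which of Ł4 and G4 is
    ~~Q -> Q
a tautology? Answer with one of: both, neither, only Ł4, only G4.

In Ł4: every assignment gives 1 — tautology.
In G4: at Q = 1/3 the value is 1/3 — not a tautology.

only Ł4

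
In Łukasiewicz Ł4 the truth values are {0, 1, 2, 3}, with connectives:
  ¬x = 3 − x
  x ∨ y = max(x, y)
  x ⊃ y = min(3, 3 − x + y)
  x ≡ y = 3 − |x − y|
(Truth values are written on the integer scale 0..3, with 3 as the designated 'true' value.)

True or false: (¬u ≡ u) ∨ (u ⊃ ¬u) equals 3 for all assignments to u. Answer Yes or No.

Counterexample: take u = 2.
¬u = ¬2 = 1
¬u ≡ u = 1 ≡ 2 = 2
¬u = ¬2 = 1
u ⊃ ¬u = 2 ⊃ 1 = 2
(¬u ≡ u) ∨ (u ⊃ ¬u) = 2 ∨ 2 = 2
This gives 2 ≠ 3.

No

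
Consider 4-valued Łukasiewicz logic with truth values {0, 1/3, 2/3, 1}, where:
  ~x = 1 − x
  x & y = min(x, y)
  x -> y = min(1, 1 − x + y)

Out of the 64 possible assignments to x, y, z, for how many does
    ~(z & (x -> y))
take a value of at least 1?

19

value 1: 19 assignments (counts)
value 2/3: 19 assignments
value 1/3: 16 assignments
value 0: 10 assignments
So 19 of the 64 assignments meet the threshold.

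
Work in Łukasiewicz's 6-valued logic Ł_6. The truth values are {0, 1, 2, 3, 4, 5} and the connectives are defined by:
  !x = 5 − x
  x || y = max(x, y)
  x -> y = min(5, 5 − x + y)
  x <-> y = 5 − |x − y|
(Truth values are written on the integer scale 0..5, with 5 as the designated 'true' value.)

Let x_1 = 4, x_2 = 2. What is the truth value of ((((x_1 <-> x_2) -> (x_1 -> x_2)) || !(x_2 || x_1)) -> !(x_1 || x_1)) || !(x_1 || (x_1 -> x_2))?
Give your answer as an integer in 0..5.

x_1 <-> x_2 = 4 <-> 2 = 3
x_1 -> x_2 = 4 -> 2 = 3
(x_1 <-> x_2) -> (x_1 -> x_2) = 3 -> 3 = 5
x_2 || x_1 = 2 || 4 = 4
!(x_2 || x_1) = !4 = 1
((x_1 <-> x_2) -> (x_1 -> x_2)) || !(x_2 || x_1) = 5 || 1 = 5
x_1 || x_1 = 4 || 4 = 4
!(x_1 || x_1) = !4 = 1
(((x_1 <-> x_2) -> (x_1 -> x_2)) || !(x_2 || x_1)) -> !(x_1 || x_1) = 5 -> 1 = 1
x_1 -> x_2 = 4 -> 2 = 3
x_1 || (x_1 -> x_2) = 4 || 3 = 4
!(x_1 || (x_1 -> x_2)) = !4 = 1
((((x_1 <-> x_2) -> (x_1 -> x_2)) || !(x_2 || x_1)) -> !(x_1 || x_1)) || !(x_1 || (x_1 -> x_2)) = 1 || 1 = 1

1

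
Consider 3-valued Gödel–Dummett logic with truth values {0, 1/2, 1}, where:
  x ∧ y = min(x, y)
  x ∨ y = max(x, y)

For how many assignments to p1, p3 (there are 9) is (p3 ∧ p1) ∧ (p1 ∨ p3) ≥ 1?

p1 = 0, p3 = 0 ↦ 0  <
p1 = 0, p3 = 1/2 ↦ 0  <
p1 = 0, p3 = 1 ↦ 0  <
p1 = 1/2, p3 = 0 ↦ 0  <
p1 = 1/2, p3 = 1/2 ↦ 1/2  <
p1 = 1/2, p3 = 1 ↦ 1/2  <
p1 = 1, p3 = 0 ↦ 0  <
p1 = 1, p3 = 1/2 ↦ 1/2  <
p1 = 1, p3 = 1 ↦ 1  ≥
So 1 of the 9 assignments meets the threshold.

1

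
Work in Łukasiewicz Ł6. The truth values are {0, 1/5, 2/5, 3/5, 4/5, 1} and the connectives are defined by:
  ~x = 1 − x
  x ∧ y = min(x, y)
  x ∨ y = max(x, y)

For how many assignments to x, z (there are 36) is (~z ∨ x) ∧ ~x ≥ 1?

1

value 1: 1 assignment (counts)
value 4/5: 3 assignments
value 3/5: 5 assignments
value 2/5: 11 assignments
value 1/5: 9 assignments
value 0: 7 assignments
So 1 of the 36 assignments meets the threshold.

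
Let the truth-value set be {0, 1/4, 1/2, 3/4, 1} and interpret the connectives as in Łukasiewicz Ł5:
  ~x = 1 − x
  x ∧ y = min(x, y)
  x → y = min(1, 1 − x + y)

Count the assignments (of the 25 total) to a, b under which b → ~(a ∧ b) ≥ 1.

18

value 1: 18 assignments (counts)
value 3/4: 2 assignments
value 1/2: 3 assignments
value 1/4: 1 assignment
value 0: 1 assignment
So 18 of the 25 assignments meet the threshold.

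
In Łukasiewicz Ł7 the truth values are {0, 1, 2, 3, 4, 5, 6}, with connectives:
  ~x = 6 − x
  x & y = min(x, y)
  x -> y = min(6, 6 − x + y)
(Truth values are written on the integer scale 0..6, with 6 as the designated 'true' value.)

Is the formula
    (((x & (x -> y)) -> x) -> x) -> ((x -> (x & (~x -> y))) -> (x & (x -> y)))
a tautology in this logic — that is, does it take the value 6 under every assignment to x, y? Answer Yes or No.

Counterexample: take x = 4, y = 0.
x -> y = 4 -> 0 = 2
x & (x -> y) = 4 & 2 = 2
(x & (x -> y)) -> x = 2 -> 4 = 6
((x & (x -> y)) -> x) -> x = 6 -> 4 = 4
~x = ~4 = 2
~x -> y = 2 -> 0 = 4
x & (~x -> y) = 4 & 4 = 4
x -> (x & (~x -> y)) = 4 -> 4 = 6
x -> y = 4 -> 0 = 2
x & (x -> y) = 4 & 2 = 2
(x -> (x & (~x -> y))) -> (x & (x -> y)) = 6 -> 2 = 2
(((x & (x -> y)) -> x) -> x) -> ((x -> (x & (~x -> y))) -> (x & (x -> y))) = 4 -> 2 = 4
This gives 4 ≠ 6.

No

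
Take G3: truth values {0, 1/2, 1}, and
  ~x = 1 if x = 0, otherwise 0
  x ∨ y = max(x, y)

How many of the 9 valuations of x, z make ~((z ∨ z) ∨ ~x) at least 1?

x = 0, z = 0 ↦ 0  <
x = 0, z = 1/2 ↦ 0  <
x = 0, z = 1 ↦ 0  <
x = 1/2, z = 0 ↦ 1  ≥
x = 1/2, z = 1/2 ↦ 0  <
x = 1/2, z = 1 ↦ 0  <
x = 1, z = 0 ↦ 1  ≥
x = 1, z = 1/2 ↦ 0  <
x = 1, z = 1 ↦ 0  <
So 2 of the 9 assignments meet the threshold.

2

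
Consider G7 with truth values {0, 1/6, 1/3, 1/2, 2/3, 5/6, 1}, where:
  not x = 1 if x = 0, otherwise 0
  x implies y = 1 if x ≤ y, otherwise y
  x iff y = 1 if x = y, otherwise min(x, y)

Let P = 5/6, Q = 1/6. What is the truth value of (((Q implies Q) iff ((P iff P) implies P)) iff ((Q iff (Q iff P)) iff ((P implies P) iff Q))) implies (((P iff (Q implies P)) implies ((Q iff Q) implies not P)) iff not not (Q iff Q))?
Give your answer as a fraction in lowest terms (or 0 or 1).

0

Q implies Q = 1/6 implies 1/6 = 1
P iff P = 5/6 iff 5/6 = 1
(P iff P) implies P = 1 implies 5/6 = 5/6
(Q implies Q) iff ((P iff P) implies P) = 1 iff 5/6 = 5/6
Q iff P = 1/6 iff 5/6 = 1/6
Q iff (Q iff P) = 1/6 iff 1/6 = 1
P implies P = 5/6 implies 5/6 = 1
(P implies P) iff Q = 1 iff 1/6 = 1/6
(Q iff (Q iff P)) iff ((P implies P) iff Q) = 1 iff 1/6 = 1/6
((Q implies Q) iff ((P iff P) implies P)) iff ((Q iff (Q iff P)) iff ((P implies P) iff Q)) = 5/6 iff 1/6 = 1/6
Q implies P = 1/6 implies 5/6 = 1
P iff (Q implies P) = 5/6 iff 1 = 5/6
Q iff Q = 1/6 iff 1/6 = 1
not P = not 5/6 = 0
(Q iff Q) implies not P = 1 implies 0 = 0
(P iff (Q implies P)) implies ((Q iff Q) implies not P) = 5/6 implies 0 = 0
Q iff Q = 1/6 iff 1/6 = 1
not (Q iff Q) = not 1 = 0
not not (Q iff Q) = not 0 = 1
((P iff (Q implies P)) implies ((Q iff Q) implies not P)) iff not not (Q iff Q) = 0 iff 1 = 0
(((Q implies Q) iff ((P iff P) implies P)) iff ((Q iff (Q iff P)) iff ((P implies P) iff Q))) implies (((P iff (Q implies P)) implies ((Q iff Q) implies not P)) iff not not (Q iff Q)) = 1/6 implies 0 = 0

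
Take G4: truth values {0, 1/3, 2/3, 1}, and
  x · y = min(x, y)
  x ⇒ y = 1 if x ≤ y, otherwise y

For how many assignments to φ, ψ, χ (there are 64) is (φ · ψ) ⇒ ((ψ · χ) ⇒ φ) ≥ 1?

64

value 1: 64 assignments (counts)
So 64 of the 64 assignments meet the threshold.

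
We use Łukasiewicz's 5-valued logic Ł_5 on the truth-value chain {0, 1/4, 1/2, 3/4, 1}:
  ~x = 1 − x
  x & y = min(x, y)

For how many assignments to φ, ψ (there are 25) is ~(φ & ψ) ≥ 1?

value 1: 9 assignments (counts)
value 3/4: 7 assignments
value 1/2: 5 assignments
value 1/4: 3 assignments
value 0: 1 assignment
So 9 of the 25 assignments meet the threshold.

9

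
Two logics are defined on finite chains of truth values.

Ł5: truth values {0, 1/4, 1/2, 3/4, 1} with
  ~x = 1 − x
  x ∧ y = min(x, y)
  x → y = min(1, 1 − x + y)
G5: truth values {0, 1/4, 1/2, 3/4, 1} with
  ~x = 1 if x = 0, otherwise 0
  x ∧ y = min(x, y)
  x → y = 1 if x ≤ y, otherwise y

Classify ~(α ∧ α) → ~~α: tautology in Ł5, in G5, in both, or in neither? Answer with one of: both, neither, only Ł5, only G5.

In Ł5: at α = 0 the value is 0 — not a tautology.
In G5: at α = 0 the value is 0 — not a tautology.

neither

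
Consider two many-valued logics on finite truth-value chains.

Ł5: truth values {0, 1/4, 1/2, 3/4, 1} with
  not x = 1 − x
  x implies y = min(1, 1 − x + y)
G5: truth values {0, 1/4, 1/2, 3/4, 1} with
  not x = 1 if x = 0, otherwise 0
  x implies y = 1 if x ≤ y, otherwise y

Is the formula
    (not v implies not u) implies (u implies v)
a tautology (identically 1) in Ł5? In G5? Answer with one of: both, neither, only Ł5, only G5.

only Ł5

In Ł5: every assignment gives 1 — tautology.
In G5: at u = 1/2, v = 1/4 the value is 1/4 — not a tautology.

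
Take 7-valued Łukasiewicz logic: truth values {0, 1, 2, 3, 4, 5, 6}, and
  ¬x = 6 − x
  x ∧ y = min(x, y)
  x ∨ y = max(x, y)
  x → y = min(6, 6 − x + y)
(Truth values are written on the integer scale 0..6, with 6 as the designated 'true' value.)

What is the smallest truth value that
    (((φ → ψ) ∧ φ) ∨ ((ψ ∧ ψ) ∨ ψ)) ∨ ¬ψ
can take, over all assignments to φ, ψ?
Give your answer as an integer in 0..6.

Take φ = 0, ψ = 3:
φ → ψ = 0 → 3 = 6
(φ → ψ) ∧ φ = 6 ∧ 0 = 0
ψ ∧ ψ = 3 ∧ 3 = 3
(ψ ∧ ψ) ∨ ψ = 3 ∨ 3 = 3
((φ → ψ) ∧ φ) ∨ ((ψ ∧ ψ) ∨ ψ) = 0 ∨ 3 = 3
¬ψ = ¬3 = 3
(((φ → ψ) ∧ φ) ∨ ((ψ ∧ ψ) ∨ ψ)) ∨ ¬ψ = 3 ∨ 3 = 3
No assignment yields a value below 3, so this is the minimum.

3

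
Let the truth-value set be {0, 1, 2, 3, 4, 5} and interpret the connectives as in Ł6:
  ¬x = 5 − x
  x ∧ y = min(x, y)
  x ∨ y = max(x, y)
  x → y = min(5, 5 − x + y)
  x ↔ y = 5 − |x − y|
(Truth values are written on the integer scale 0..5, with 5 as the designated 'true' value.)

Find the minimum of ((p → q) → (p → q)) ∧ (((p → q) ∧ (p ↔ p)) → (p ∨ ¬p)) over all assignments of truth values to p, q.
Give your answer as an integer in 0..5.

Take p = 2, q = 2:
p → q = 2 → 2 = 5
p → q = 2 → 2 = 5
(p → q) → (p → q) = 5 → 5 = 5
p → q = 2 → 2 = 5
p ↔ p = 2 ↔ 2 = 5
(p → q) ∧ (p ↔ p) = 5 ∧ 5 = 5
¬p = ¬2 = 3
p ∨ ¬p = 2 ∨ 3 = 3
((p → q) ∧ (p ↔ p)) → (p ∨ ¬p) = 5 → 3 = 3
((p → q) → (p → q)) ∧ (((p → q) ∧ (p ↔ p)) → (p ∨ ¬p)) = 5 ∧ 3 = 3
No assignment yields a value below 3, so this is the minimum.

3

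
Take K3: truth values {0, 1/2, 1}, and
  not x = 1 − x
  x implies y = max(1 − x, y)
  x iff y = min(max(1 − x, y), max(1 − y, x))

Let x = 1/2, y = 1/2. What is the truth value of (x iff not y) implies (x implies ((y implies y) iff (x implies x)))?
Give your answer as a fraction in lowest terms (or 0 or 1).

not y = not 1/2 = 1/2
x iff not y = 1/2 iff 1/2 = 1/2
y implies y = 1/2 implies 1/2 = 1/2
x implies x = 1/2 implies 1/2 = 1/2
(y implies y) iff (x implies x) = 1/2 iff 1/2 = 1/2
x implies ((y implies y) iff (x implies x)) = 1/2 implies 1/2 = 1/2
(x iff not y) implies (x implies ((y implies y) iff (x implies x))) = 1/2 implies 1/2 = 1/2

1/2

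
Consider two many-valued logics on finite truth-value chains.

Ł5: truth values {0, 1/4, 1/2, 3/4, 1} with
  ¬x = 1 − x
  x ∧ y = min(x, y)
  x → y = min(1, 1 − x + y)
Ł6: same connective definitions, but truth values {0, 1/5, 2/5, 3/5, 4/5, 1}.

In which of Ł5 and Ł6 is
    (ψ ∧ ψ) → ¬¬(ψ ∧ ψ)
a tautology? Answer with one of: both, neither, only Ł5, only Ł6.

In Ł5: every assignment gives 1 — tautology.
In Ł6: every assignment gives 1 — tautology.

both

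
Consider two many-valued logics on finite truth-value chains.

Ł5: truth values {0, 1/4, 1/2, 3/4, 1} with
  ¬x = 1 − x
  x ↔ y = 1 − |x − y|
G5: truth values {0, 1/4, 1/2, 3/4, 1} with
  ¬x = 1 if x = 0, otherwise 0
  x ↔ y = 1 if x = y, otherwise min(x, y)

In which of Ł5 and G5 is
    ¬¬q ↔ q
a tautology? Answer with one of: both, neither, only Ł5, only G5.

only Ł5

In Ł5: every assignment gives 1 — tautology.
In G5: at q = 1/4 the value is 1/4 — not a tautology.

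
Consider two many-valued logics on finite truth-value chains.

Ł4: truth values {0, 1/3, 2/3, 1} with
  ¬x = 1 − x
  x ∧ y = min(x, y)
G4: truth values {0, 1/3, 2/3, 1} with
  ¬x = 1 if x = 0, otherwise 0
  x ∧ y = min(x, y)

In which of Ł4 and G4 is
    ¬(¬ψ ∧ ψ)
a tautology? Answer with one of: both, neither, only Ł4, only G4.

only G4

In Ł4: at ψ = 1/3 the value is 2/3 — not a tautology.
In G4: every assignment gives 1 — tautology.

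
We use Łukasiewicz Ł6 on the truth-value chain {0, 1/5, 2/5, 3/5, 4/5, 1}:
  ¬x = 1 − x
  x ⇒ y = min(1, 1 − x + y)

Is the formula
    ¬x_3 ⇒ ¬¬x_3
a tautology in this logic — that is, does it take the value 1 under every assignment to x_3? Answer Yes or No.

No

Counterexample: take x_3 = 0.
¬x_3 = ¬0 = 1
¬x_3 = ¬0 = 1
¬¬x_3 = ¬1 = 0
¬x_3 ⇒ ¬¬x_3 = 1 ⇒ 0 = 0
This gives 0 ≠ 1.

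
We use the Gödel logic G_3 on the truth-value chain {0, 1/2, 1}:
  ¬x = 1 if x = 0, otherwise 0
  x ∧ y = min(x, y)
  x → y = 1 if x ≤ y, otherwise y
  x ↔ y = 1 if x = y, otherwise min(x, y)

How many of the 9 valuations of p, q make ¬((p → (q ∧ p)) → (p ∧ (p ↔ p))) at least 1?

3

p = 0, q = 0 ↦ 1  ≥
p = 0, q = 1/2 ↦ 1  ≥
p = 0, q = 1 ↦ 1  ≥
p = 1/2, q = 0 ↦ 0  <
p = 1/2, q = 1/2 ↦ 0  <
p = 1/2, q = 1 ↦ 0  <
p = 1, q = 0 ↦ 0  <
p = 1, q = 1/2 ↦ 0  <
p = 1, q = 1 ↦ 0  <
So 3 of the 9 assignments meet the threshold.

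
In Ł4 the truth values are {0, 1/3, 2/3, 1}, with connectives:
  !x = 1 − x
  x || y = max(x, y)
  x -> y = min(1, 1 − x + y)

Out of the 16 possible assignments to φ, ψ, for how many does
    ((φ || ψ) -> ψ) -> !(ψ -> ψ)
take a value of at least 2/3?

3

φ = 0, ψ = 0 ↦ 0  <
φ = 0, ψ = 1/3 ↦ 0  <
φ = 0, ψ = 2/3 ↦ 0  <
φ = 0, ψ = 1 ↦ 0  <
φ = 1/3, ψ = 0 ↦ 1/3  <
φ = 1/3, ψ = 1/3 ↦ 0  <
φ = 1/3, ψ = 2/3 ↦ 0  <
φ = 1/3, ψ = 1 ↦ 0  <
φ = 2/3, ψ = 0 ↦ 2/3  ≥
φ = 2/3, ψ = 1/3 ↦ 1/3  <
φ = 2/3, ψ = 2/3 ↦ 0  <
φ = 2/3, ψ = 1 ↦ 0  <
φ = 1, ψ = 0 ↦ 1  ≥
φ = 1, ψ = 1/3 ↦ 2/3  ≥
φ = 1, ψ = 2/3 ↦ 1/3  <
φ = 1, ψ = 1 ↦ 0  <
So 3 of the 16 assignments meet the threshold.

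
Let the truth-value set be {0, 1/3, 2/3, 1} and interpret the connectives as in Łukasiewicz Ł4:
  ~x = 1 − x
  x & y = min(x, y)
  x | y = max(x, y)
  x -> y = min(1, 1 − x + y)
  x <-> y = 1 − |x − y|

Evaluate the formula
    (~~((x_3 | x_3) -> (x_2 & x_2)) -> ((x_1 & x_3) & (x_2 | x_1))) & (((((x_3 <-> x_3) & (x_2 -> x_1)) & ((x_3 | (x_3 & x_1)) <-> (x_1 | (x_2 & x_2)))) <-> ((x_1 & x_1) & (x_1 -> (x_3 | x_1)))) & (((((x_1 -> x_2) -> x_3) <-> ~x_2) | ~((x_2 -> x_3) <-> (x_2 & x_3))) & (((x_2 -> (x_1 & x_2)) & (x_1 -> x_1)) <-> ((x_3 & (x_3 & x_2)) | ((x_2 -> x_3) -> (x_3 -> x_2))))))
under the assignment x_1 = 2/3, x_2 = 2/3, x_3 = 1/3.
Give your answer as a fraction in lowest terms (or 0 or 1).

x_3 | x_3 = 1/3 | 1/3 = 1/3
x_2 & x_2 = 2/3 & 2/3 = 2/3
(x_3 | x_3) -> (x_2 & x_2) = 1/3 -> 2/3 = 1
~((x_3 | x_3) -> (x_2 & x_2)) = ~1 = 0
~~((x_3 | x_3) -> (x_2 & x_2)) = ~0 = 1
x_1 & x_3 = 2/3 & 1/3 = 1/3
x_2 | x_1 = 2/3 | 2/3 = 2/3
(x_1 & x_3) & (x_2 | x_1) = 1/3 & 2/3 = 1/3
~~((x_3 | x_3) -> (x_2 & x_2)) -> ((x_1 & x_3) & (x_2 | x_1)) = 1 -> 1/3 = 1/3
x_3 <-> x_3 = 1/3 <-> 1/3 = 1
x_2 -> x_1 = 2/3 -> 2/3 = 1
(x_3 <-> x_3) & (x_2 -> x_1) = 1 & 1 = 1
x_3 & x_1 = 1/3 & 2/3 = 1/3
x_3 | (x_3 & x_1) = 1/3 | 1/3 = 1/3
x_2 & x_2 = 2/3 & 2/3 = 2/3
x_1 | (x_2 & x_2) = 2/3 | 2/3 = 2/3
(x_3 | (x_3 & x_1)) <-> (x_1 | (x_2 & x_2)) = 1/3 <-> 2/3 = 2/3
((x_3 <-> x_3) & (x_2 -> x_1)) & ((x_3 | (x_3 & x_1)) <-> (x_1 | (x_2 & x_2))) = 1 & 2/3 = 2/3
x_1 & x_1 = 2/3 & 2/3 = 2/3
x_3 | x_1 = 1/3 | 2/3 = 2/3
x_1 -> (x_3 | x_1) = 2/3 -> 2/3 = 1
(x_1 & x_1) & (x_1 -> (x_3 | x_1)) = 2/3 & 1 = 2/3
(((x_3 <-> x_3) & (x_2 -> x_1)) & ((x_3 | (x_3 & x_1)) <-> (x_1 | (x_2 & x_2)))) <-> ((x_1 & x_1) & (x_1 -> (x_3 | x_1))) = 2/3 <-> 2/3 = 1
x_1 -> x_2 = 2/3 -> 2/3 = 1
(x_1 -> x_2) -> x_3 = 1 -> 1/3 = 1/3
~x_2 = ~2/3 = 1/3
((x_1 -> x_2) -> x_3) <-> ~x_2 = 1/3 <-> 1/3 = 1
x_2 -> x_3 = 2/3 -> 1/3 = 2/3
x_2 & x_3 = 2/3 & 1/3 = 1/3
(x_2 -> x_3) <-> (x_2 & x_3) = 2/3 <-> 1/3 = 2/3
~((x_2 -> x_3) <-> (x_2 & x_3)) = ~2/3 = 1/3
(((x_1 -> x_2) -> x_3) <-> ~x_2) | ~((x_2 -> x_3) <-> (x_2 & x_3)) = 1 | 1/3 = 1
x_1 & x_2 = 2/3 & 2/3 = 2/3
x_2 -> (x_1 & x_2) = 2/3 -> 2/3 = 1
x_1 -> x_1 = 2/3 -> 2/3 = 1
(x_2 -> (x_1 & x_2)) & (x_1 -> x_1) = 1 & 1 = 1
x_3 & x_2 = 1/3 & 2/3 = 1/3
x_3 & (x_3 & x_2) = 1/3 & 1/3 = 1/3
x_2 -> x_3 = 2/3 -> 1/3 = 2/3
x_3 -> x_2 = 1/3 -> 2/3 = 1
(x_2 -> x_3) -> (x_3 -> x_2) = 2/3 -> 1 = 1
(x_3 & (x_3 & x_2)) | ((x_2 -> x_3) -> (x_3 -> x_2)) = 1/3 | 1 = 1
((x_2 -> (x_1 & x_2)) & (x_1 -> x_1)) <-> ((x_3 & (x_3 & x_2)) | ((x_2 -> x_3) -> (x_3 -> x_2))) = 1 <-> 1 = 1
((((x_1 -> x_2) -> x_3) <-> ~x_2) | ~((x_2 -> x_3) <-> (x_2 & x_3))) & (((x_2 -> (x_1 & x_2)) & (x_1 -> x_1)) <-> ((x_3 & (x_3 & x_2)) | ((x_2 -> x_3) -> (x_3 -> x_2)))) = 1 & 1 = 1
((((x_3 <-> x_3) & (x_2 -> x_1)) & ((x_3 | (x_3 & x_1)) <-> (x_1 | (x_2 & x_2)))) <-> ((x_1 & x_1) & (x_1 -> (x_3 | x_1)))) & (((((x_1 -> x_2) -> x_3) <-> ~x_2) | ~((x_2 -> x_3) <-> (x_2 & x_3))) & (((x_2 -> (x_1 & x_2)) & (x_1 -> x_1)) <-> ((x_3 & (x_3 & x_2)) | ((x_2 -> x_3) -> (x_3 -> x_2))))) = 1 & 1 = 1
(~~((x_3 | x_3) -> (x_2 & x_2)) -> ((x_1 & x_3) & (x_2 | x_1))) & (((((x_3 <-> x_3) & (x_2 -> x_1)) & ((x_3 | (x_3 & x_1)) <-> (x_1 | (x_2 & x_2)))) <-> ((x_1 & x_1) & (x_1 -> (x_3 | x_1)))) & (((((x_1 -> x_2) -> x_3) <-> ~x_2) | ~((x_2 -> x_3) <-> (x_2 & x_3))) & (((x_2 -> (x_1 & x_2)) & (x_1 -> x_1)) <-> ((x_3 & (x_3 & x_2)) | ((x_2 -> x_3) -> (x_3 -> x_2)))))) = 1/3 & 1 = 1/3

1/3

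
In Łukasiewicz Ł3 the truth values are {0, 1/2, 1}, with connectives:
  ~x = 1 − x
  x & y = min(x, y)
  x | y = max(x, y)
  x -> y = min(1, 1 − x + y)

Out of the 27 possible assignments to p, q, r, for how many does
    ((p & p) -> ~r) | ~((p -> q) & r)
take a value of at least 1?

value 1: 20 assignments (counts)
value 1/2: 6 assignments
value 0: 1 assignment
So 20 of the 27 assignments meet the threshold.

20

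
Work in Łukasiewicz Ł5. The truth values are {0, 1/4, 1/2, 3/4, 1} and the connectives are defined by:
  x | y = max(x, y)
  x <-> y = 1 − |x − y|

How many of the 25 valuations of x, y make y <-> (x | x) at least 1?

value 1: 5 assignments (counts)
value 3/4: 8 assignments
value 1/2: 6 assignments
value 1/4: 4 assignments
value 0: 2 assignments
So 5 of the 25 assignments meet the threshold.

5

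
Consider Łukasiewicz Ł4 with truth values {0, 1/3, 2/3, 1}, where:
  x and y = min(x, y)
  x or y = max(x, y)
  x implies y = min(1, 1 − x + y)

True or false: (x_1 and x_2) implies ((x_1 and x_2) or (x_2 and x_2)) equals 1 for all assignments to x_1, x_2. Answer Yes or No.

Yes

x_1 = 0, x_2 = 0 ↦ 1
x_1 = 0, x_2 = 1/3 ↦ 1
x_1 = 0, x_2 = 2/3 ↦ 1
x_1 = 0, x_2 = 1 ↦ 1
x_1 = 1/3, x_2 = 0 ↦ 1
x_1 = 1/3, x_2 = 1/3 ↦ 1
x_1 = 1/3, x_2 = 2/3 ↦ 1
x_1 = 1/3, x_2 = 1 ↦ 1
x_1 = 2/3, x_2 = 0 ↦ 1
x_1 = 2/3, x_2 = 1/3 ↦ 1
x_1 = 2/3, x_2 = 2/3 ↦ 1
x_1 = 2/3, x_2 = 1 ↦ 1
x_1 = 1, x_2 = 0 ↦ 1
x_1 = 1, x_2 = 1/3 ↦ 1
x_1 = 1, x_2 = 2/3 ↦ 1
x_1 = 1, x_2 = 1 ↦ 1
Every assignment gives a value ≥ 1.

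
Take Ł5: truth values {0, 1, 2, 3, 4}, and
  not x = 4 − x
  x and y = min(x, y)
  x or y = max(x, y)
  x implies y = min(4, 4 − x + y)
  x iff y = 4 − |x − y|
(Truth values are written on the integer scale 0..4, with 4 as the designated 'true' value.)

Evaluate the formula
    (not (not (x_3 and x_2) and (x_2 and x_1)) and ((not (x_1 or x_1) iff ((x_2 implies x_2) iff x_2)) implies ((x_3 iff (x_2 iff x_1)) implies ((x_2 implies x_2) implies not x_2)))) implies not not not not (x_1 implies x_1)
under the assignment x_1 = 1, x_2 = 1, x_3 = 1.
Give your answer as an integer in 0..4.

4

x_3 and x_2 = 1 and 1 = 1
not (x_3 and x_2) = not 1 = 3
x_2 and x_1 = 1 and 1 = 1
not (x_3 and x_2) and (x_2 and x_1) = 3 and 1 = 1
not (not (x_3 and x_2) and (x_2 and x_1)) = not 1 = 3
x_1 or x_1 = 1 or 1 = 1
not (x_1 or x_1) = not 1 = 3
x_2 implies x_2 = 1 implies 1 = 4
(x_2 implies x_2) iff x_2 = 4 iff 1 = 1
not (x_1 or x_1) iff ((x_2 implies x_2) iff x_2) = 3 iff 1 = 2
x_2 iff x_1 = 1 iff 1 = 4
x_3 iff (x_2 iff x_1) = 1 iff 4 = 1
x_2 implies x_2 = 1 implies 1 = 4
not x_2 = not 1 = 3
(x_2 implies x_2) implies not x_2 = 4 implies 3 = 3
(x_3 iff (x_2 iff x_1)) implies ((x_2 implies x_2) implies not x_2) = 1 implies 3 = 4
(not (x_1 or x_1) iff ((x_2 implies x_2) iff x_2)) implies ((x_3 iff (x_2 iff x_1)) implies ((x_2 implies x_2) implies not x_2)) = 2 implies 4 = 4
not (not (x_3 and x_2) and (x_2 and x_1)) and ((not (x_1 or x_1) iff ((x_2 implies x_2) iff x_2)) implies ((x_3 iff (x_2 iff x_1)) implies ((x_2 implies x_2) implies not x_2))) = 3 and 4 = 3
x_1 implies x_1 = 1 implies 1 = 4
not (x_1 implies x_1) = not 4 = 0
not not (x_1 implies x_1) = not 0 = 4
not not not (x_1 implies x_1) = not 4 = 0
not not not not (x_1 implies x_1) = not 0 = 4
(not (not (x_3 and x_2) and (x_2 and x_1)) and ((not (x_1 or x_1) iff ((x_2 implies x_2) iff x_2)) implies ((x_3 iff (x_2 iff x_1)) implies ((x_2 implies x_2) implies not x_2)))) implies not not not not (x_1 implies x_1) = 3 implies 4 = 4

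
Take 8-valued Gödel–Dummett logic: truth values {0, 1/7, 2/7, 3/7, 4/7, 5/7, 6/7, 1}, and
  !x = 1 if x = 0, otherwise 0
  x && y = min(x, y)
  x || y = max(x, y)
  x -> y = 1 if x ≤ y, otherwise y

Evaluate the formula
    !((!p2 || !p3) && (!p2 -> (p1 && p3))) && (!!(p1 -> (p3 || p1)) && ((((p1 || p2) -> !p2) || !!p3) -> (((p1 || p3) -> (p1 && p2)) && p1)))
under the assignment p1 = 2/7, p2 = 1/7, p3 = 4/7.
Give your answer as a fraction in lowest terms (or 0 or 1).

1/7

!p2 = !1/7 = 0
!p3 = !4/7 = 0
!p2 || !p3 = 0 || 0 = 0
!p2 = !1/7 = 0
p1 && p3 = 2/7 && 4/7 = 2/7
!p2 -> (p1 && p3) = 0 -> 2/7 = 1
(!p2 || !p3) && (!p2 -> (p1 && p3)) = 0 && 1 = 0
!((!p2 || !p3) && (!p2 -> (p1 && p3))) = !0 = 1
p3 || p1 = 4/7 || 2/7 = 4/7
p1 -> (p3 || p1) = 2/7 -> 4/7 = 1
!(p1 -> (p3 || p1)) = !1 = 0
!!(p1 -> (p3 || p1)) = !0 = 1
p1 || p2 = 2/7 || 1/7 = 2/7
!p2 = !1/7 = 0
(p1 || p2) -> !p2 = 2/7 -> 0 = 0
!p3 = !4/7 = 0
!!p3 = !0 = 1
((p1 || p2) -> !p2) || !!p3 = 0 || 1 = 1
p1 || p3 = 2/7 || 4/7 = 4/7
p1 && p2 = 2/7 && 1/7 = 1/7
(p1 || p3) -> (p1 && p2) = 4/7 -> 1/7 = 1/7
((p1 || p3) -> (p1 && p2)) && p1 = 1/7 && 2/7 = 1/7
(((p1 || p2) -> !p2) || !!p3) -> (((p1 || p3) -> (p1 && p2)) && p1) = 1 -> 1/7 = 1/7
!!(p1 -> (p3 || p1)) && ((((p1 || p2) -> !p2) || !!p3) -> (((p1 || p3) -> (p1 && p2)) && p1)) = 1 && 1/7 = 1/7
!((!p2 || !p3) && (!p2 -> (p1 && p3))) && (!!(p1 -> (p3 || p1)) && ((((p1 || p2) -> !p2) || !!p3) -> (((p1 || p3) -> (p1 && p2)) && p1))) = 1 && 1/7 = 1/7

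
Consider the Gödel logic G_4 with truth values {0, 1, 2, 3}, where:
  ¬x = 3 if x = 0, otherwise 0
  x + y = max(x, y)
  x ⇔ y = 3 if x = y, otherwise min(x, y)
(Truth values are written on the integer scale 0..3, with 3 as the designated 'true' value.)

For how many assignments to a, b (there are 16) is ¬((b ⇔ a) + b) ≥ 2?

a = 0, b = 0 ↦ 0  <
a = 0, b = 1 ↦ 0  <
a = 0, b = 2 ↦ 0  <
a = 0, b = 3 ↦ 0  <
a = 1, b = 0 ↦ 3  ≥
a = 1, b = 1 ↦ 0  <
a = 1, b = 2 ↦ 0  <
a = 1, b = 3 ↦ 0  <
a = 2, b = 0 ↦ 3  ≥
a = 2, b = 1 ↦ 0  <
a = 2, b = 2 ↦ 0  <
a = 2, b = 3 ↦ 0  <
a = 3, b = 0 ↦ 3  ≥
a = 3, b = 1 ↦ 0  <
a = 3, b = 2 ↦ 0  <
a = 3, b = 3 ↦ 0  <
So 3 of the 16 assignments meet the threshold.

3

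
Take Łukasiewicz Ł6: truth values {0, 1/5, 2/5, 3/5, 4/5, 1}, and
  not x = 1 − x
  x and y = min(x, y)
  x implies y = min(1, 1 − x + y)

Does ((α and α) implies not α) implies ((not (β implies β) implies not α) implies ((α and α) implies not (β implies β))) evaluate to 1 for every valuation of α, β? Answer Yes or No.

No

Counterexample: take α = 1/5, β = 0.
α and α = 1/5 and 1/5 = 1/5
not α = not 1/5 = 4/5
(α and α) implies not α = 1/5 implies 4/5 = 1
β implies β = 0 implies 0 = 1
not (β implies β) = not 1 = 0
not α = not 1/5 = 4/5
not (β implies β) implies not α = 0 implies 4/5 = 1
α and α = 1/5 and 1/5 = 1/5
β implies β = 0 implies 0 = 1
not (β implies β) = not 1 = 0
(α and α) implies not (β implies β) = 1/5 implies 0 = 4/5
(not (β implies β) implies not α) implies ((α and α) implies not (β implies β)) = 1 implies 4/5 = 4/5
((α and α) implies not α) implies ((not (β implies β) implies not α) implies ((α and α) implies not (β implies β))) = 1 implies 4/5 = 4/5
This gives 4/5 ≠ 1.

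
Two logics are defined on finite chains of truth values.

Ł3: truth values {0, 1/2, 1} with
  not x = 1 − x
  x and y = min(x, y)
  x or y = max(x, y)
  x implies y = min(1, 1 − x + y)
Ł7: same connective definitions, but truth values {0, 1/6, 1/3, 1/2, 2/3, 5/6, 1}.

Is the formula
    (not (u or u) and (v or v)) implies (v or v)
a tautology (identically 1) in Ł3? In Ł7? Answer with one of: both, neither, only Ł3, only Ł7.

In Ł3: every assignment gives 1 — tautology.
In Ł7: every assignment gives 1 — tautology.

both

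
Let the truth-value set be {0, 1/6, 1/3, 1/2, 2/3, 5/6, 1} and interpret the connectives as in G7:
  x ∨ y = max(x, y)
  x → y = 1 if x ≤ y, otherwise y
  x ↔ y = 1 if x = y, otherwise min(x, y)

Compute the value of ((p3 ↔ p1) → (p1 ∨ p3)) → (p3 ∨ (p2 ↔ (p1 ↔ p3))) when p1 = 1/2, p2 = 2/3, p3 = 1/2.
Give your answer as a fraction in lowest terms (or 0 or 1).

1

p3 ↔ p1 = 1/2 ↔ 1/2 = 1
p1 ∨ p3 = 1/2 ∨ 1/2 = 1/2
(p3 ↔ p1) → (p1 ∨ p3) = 1 → 1/2 = 1/2
p1 ↔ p3 = 1/2 ↔ 1/2 = 1
p2 ↔ (p1 ↔ p3) = 2/3 ↔ 1 = 2/3
p3 ∨ (p2 ↔ (p1 ↔ p3)) = 1/2 ∨ 2/3 = 2/3
((p3 ↔ p1) → (p1 ∨ p3)) → (p3 ∨ (p2 ↔ (p1 ↔ p3))) = 1/2 → 2/3 = 1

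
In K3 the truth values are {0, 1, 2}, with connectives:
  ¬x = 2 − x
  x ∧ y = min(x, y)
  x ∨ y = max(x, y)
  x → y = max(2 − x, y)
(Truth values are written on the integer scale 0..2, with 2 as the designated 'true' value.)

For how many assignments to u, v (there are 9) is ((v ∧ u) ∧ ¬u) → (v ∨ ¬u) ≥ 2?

8

u = 0, v = 0 ↦ 2  ≥
u = 0, v = 1 ↦ 2  ≥
u = 0, v = 2 ↦ 2  ≥
u = 1, v = 0 ↦ 2  ≥
u = 1, v = 1 ↦ 1  <
u = 1, v = 2 ↦ 2  ≥
u = 2, v = 0 ↦ 2  ≥
u = 2, v = 1 ↦ 2  ≥
u = 2, v = 2 ↦ 2  ≥
So 8 of the 9 assignments meet the threshold.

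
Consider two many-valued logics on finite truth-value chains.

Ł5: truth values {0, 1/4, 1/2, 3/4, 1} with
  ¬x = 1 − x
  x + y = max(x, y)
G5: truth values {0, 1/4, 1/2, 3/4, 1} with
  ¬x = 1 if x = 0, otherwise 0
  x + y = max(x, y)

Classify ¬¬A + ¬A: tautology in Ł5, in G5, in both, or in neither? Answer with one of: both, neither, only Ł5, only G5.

In Ł5: at A = 1/4 the value is 3/4 — not a tautology.
In G5: every assignment gives 1 — tautology.

only G5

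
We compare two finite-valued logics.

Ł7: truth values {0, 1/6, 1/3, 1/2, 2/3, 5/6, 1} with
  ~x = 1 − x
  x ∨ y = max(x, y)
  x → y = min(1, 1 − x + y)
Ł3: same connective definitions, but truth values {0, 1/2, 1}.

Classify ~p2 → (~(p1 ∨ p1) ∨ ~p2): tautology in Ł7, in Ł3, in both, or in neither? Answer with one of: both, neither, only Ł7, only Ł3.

both

In Ł7: every assignment gives 1 — tautology.
In Ł3: every assignment gives 1 — tautology.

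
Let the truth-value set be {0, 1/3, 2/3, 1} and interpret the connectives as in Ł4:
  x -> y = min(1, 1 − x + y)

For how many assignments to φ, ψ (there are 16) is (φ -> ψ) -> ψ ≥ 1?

7

φ = 0, ψ = 0 ↦ 0  <
φ = 0, ψ = 1/3 ↦ 1/3  <
φ = 0, ψ = 2/3 ↦ 2/3  <
φ = 0, ψ = 1 ↦ 1  ≥
φ = 1/3, ψ = 0 ↦ 1/3  <
φ = 1/3, ψ = 1/3 ↦ 1/3  <
φ = 1/3, ψ = 2/3 ↦ 2/3  <
φ = 1/3, ψ = 1 ↦ 1  ≥
φ = 2/3, ψ = 0 ↦ 2/3  <
φ = 2/3, ψ = 1/3 ↦ 2/3  <
φ = 2/3, ψ = 2/3 ↦ 2/3  <
φ = 2/3, ψ = 1 ↦ 1  ≥
φ = 1, ψ = 0 ↦ 1  ≥
φ = 1, ψ = 1/3 ↦ 1  ≥
φ = 1, ψ = 2/3 ↦ 1  ≥
φ = 1, ψ = 1 ↦ 1  ≥
So 7 of the 16 assignments meet the threshold.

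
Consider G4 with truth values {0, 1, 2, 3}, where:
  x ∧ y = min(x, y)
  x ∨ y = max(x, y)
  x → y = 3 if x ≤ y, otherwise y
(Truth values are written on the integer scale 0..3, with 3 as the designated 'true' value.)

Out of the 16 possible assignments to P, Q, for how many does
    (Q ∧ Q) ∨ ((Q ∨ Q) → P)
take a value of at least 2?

P = 0, Q = 0 ↦ 3  ≥
P = 0, Q = 1 ↦ 1  <
P = 0, Q = 2 ↦ 2  ≥
P = 0, Q = 3 ↦ 3  ≥
P = 1, Q = 0 ↦ 3  ≥
P = 1, Q = 1 ↦ 3  ≥
P = 1, Q = 2 ↦ 2  ≥
P = 1, Q = 3 ↦ 3  ≥
P = 2, Q = 0 ↦ 3  ≥
P = 2, Q = 1 ↦ 3  ≥
P = 2, Q = 2 ↦ 3  ≥
P = 2, Q = 3 ↦ 3  ≥
P = 3, Q = 0 ↦ 3  ≥
P = 3, Q = 1 ↦ 3  ≥
P = 3, Q = 2 ↦ 3  ≥
P = 3, Q = 3 ↦ 3  ≥
So 15 of the 16 assignments meet the threshold.

15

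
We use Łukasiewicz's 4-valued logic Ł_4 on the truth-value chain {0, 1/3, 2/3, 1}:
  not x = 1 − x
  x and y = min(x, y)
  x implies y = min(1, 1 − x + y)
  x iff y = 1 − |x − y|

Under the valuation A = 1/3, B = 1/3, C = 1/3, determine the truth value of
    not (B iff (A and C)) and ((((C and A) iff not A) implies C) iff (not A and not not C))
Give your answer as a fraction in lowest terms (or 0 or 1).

0

A and C = 1/3 and 1/3 = 1/3
B iff (A and C) = 1/3 iff 1/3 = 1
not (B iff (A and C)) = not 1 = 0
C and A = 1/3 and 1/3 = 1/3
not A = not 1/3 = 2/3
(C and A) iff not A = 1/3 iff 2/3 = 2/3
((C and A) iff not A) implies C = 2/3 implies 1/3 = 2/3
not A = not 1/3 = 2/3
not C = not 1/3 = 2/3
not not C = not 2/3 = 1/3
not A and not not C = 2/3 and 1/3 = 1/3
(((C and A) iff not A) implies C) iff (not A and not not C) = 2/3 iff 1/3 = 2/3
not (B iff (A and C)) and ((((C and A) iff not A) implies C) iff (not A and not not C)) = 0 and 2/3 = 0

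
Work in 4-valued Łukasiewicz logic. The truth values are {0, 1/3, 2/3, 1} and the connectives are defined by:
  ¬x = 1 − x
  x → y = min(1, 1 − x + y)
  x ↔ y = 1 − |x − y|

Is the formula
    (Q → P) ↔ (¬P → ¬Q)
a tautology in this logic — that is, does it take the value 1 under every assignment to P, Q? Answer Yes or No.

Yes

P = 0, Q = 0 ↦ 1
P = 0, Q = 1/3 ↦ 1
P = 0, Q = 2/3 ↦ 1
P = 0, Q = 1 ↦ 1
P = 1/3, Q = 0 ↦ 1
P = 1/3, Q = 1/3 ↦ 1
P = 1/3, Q = 2/3 ↦ 1
P = 1/3, Q = 1 ↦ 1
P = 2/3, Q = 0 ↦ 1
P = 2/3, Q = 1/3 ↦ 1
P = 2/3, Q = 2/3 ↦ 1
P = 2/3, Q = 1 ↦ 1
P = 1, Q = 0 ↦ 1
P = 1, Q = 1/3 ↦ 1
P = 1, Q = 2/3 ↦ 1
P = 1, Q = 1 ↦ 1
Every assignment gives a value ≥ 1.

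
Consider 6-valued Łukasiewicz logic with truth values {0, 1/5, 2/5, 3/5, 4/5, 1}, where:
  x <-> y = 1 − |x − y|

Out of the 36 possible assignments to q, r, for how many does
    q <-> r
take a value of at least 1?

value 1: 6 assignments (counts)
value 4/5: 10 assignments
value 3/5: 8 assignments
value 2/5: 6 assignments
value 1/5: 4 assignments
value 0: 2 assignments
So 6 of the 36 assignments meet the threshold.

6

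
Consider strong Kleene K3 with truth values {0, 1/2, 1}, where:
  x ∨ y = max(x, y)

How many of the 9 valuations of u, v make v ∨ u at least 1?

u = 0, v = 0 ↦ 0  <
u = 0, v = 1/2 ↦ 1/2  <
u = 0, v = 1 ↦ 1  ≥
u = 1/2, v = 0 ↦ 1/2  <
u = 1/2, v = 1/2 ↦ 1/2  <
u = 1/2, v = 1 ↦ 1  ≥
u = 1, v = 0 ↦ 1  ≥
u = 1, v = 1/2 ↦ 1  ≥
u = 1, v = 1 ↦ 1  ≥
So 5 of the 9 assignments meet the threshold.

5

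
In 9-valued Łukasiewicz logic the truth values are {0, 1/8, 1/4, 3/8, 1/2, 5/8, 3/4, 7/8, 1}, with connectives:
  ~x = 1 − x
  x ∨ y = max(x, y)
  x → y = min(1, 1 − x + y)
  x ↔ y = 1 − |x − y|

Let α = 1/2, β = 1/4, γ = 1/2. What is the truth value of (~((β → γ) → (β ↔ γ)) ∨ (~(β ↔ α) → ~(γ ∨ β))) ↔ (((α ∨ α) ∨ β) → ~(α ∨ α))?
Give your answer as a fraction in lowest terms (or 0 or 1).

1

β → γ = 1/4 → 1/2 = 1
β ↔ γ = 1/4 ↔ 1/2 = 3/4
(β → γ) → (β ↔ γ) = 1 → 3/4 = 3/4
~((β → γ) → (β ↔ γ)) = ~3/4 = 1/4
β ↔ α = 1/4 ↔ 1/2 = 3/4
~(β ↔ α) = ~3/4 = 1/4
γ ∨ β = 1/2 ∨ 1/4 = 1/2
~(γ ∨ β) = ~1/2 = 1/2
~(β ↔ α) → ~(γ ∨ β) = 1/4 → 1/2 = 1
~((β → γ) → (β ↔ γ)) ∨ (~(β ↔ α) → ~(γ ∨ β)) = 1/4 ∨ 1 = 1
α ∨ α = 1/2 ∨ 1/2 = 1/2
(α ∨ α) ∨ β = 1/2 ∨ 1/4 = 1/2
α ∨ α = 1/2 ∨ 1/2 = 1/2
~(α ∨ α) = ~1/2 = 1/2
((α ∨ α) ∨ β) → ~(α ∨ α) = 1/2 → 1/2 = 1
(~((β → γ) → (β ↔ γ)) ∨ (~(β ↔ α) → ~(γ ∨ β))) ↔ (((α ∨ α) ∨ β) → ~(α ∨ α)) = 1 ↔ 1 = 1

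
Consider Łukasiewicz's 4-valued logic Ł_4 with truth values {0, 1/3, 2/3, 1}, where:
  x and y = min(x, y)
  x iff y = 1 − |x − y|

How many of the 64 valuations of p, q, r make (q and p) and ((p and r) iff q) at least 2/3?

value 1: 1 assignment (counts)
value 2/3: 9 assignments (counts)
value 1/3: 23 assignments
value 0: 31 assignments
So 10 of the 64 assignments meet the threshold.

10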